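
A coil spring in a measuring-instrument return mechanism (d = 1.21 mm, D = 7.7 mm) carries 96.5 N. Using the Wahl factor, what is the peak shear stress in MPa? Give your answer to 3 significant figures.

Spring index C = D/d = 7.7/1.21 = 6.3636
K_W = (4C−1)/(4C−4) + 0.615/C = 24.455/21.455 + 0.0966 = 1.2365
τ₀ = 8FD/(πd³) = 8·96.5·7.7/(π·1.21³) = 5944.4/5.5655 = 1068.1 MPa
τ_max = K·τ₀ = 1.2365 × 1068.1 = 1320.6 MPa

1320 MPa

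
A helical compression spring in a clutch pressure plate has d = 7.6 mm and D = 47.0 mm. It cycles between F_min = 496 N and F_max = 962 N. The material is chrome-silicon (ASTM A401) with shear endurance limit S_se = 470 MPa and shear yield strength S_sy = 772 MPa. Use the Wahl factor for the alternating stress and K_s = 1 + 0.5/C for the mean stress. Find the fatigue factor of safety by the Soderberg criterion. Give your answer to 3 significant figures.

2.24

C = D/d = 47.0/7.6 = 6.1842; K_W = (4C−1)/(4C−4)+0.615/C = 1.2441; K_s = 1+0.5/C = 1.0809
F_a = (F_max−F_min)/2 = 233 N; F_m = (F_max+F_min)/2 = 729 N
τ_a = K_W·8F_aD/(πd³) = 1.2441 × 63.526 = 79.034 MPa
τ_m = K_s·8F_mD/(πd³) = 1.0809 × 198.76 = 214.83 MPa
Soderberg: 1/n_f = τ_a/S_se + τ_m/S_sy = 79.034/470 + 214.83/772 = 0.16816 + 0.27827 = 0.44643
n_f = 1/0.44643 = 2.24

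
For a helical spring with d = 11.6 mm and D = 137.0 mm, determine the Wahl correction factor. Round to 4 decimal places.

1.1215

C = D/d = 137.0/11.6 = 11.8103
K_W = (4C−1)/(4C−4) + 0.615/C = 46.241/43.241 + 0.0521 = 1.1215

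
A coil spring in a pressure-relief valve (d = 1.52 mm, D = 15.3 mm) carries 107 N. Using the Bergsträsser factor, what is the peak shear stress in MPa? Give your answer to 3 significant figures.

Spring index C = D/d = 15.3/1.52 = 10.0658
K_B = (4C+2)/(4C−3) = 42.263/37.263 = 1.1342
τ₀ = 8FD/(πd³) = 8·107·15.3/(π·1.52³) = 13096.8/11.033 = 1187.1 MPa
τ_max = K·τ₀ = 1.1342 × 1187.1 = 1346.4 MPa

1350 MPa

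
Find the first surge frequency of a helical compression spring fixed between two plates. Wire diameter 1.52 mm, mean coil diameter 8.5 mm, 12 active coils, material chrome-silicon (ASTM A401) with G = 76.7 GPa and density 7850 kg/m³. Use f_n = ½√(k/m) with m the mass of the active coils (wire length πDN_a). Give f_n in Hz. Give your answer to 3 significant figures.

k = Gd⁴/(8D³N_a) = (76.7×10³)(1.52⁴)/(8·8.5³·12) = 6.9445 N/mm = 6944.5 N/m
Wire length L = πDN_a = π·8.5·12 = 320.44 mm
m = ρ·(πd²/4)·L = 7850 × 1.8146×10⁻⁶ m² × 0.32044 m = 0.0045645 kg
f_n = ½√(k/m) = 0.5·√(6944.5/0.0045645) = 0.5·√(1.5214e+06) = 616.73 Hz

617 Hz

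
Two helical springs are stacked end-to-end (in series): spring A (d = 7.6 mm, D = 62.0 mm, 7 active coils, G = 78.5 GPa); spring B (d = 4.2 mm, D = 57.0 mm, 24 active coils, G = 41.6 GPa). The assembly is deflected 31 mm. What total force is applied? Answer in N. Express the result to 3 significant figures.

11.1 N

k_A = Gd⁴/(8D³N_a) = (78.5×10³)(7.6⁴)/(8·62.0³·7) = 19.623 N/mm
k_B = Gd⁴/(8D³N_a) = (41.6×10³)(4.2⁴)/(8·57.0³·24) = 0.36405 N/mm
Series: 1/k_eq = 1/19.623 + 1/0.36405 = 2.7978; k_eq = 0.35742 N/mm
F = k_eq·δ = 0.35742·31 = 11.08 N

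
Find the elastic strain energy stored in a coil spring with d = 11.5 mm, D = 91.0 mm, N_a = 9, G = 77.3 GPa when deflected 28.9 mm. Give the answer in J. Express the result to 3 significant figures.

k = Gd⁴/(8D³N_a) = (77.3×10³)(11.5⁴)/(8·91.0³·9) = 24.918 N/mm
U = ½kδ² = 0.5 × 24.918 × 28.9² = 10406 N·mm = 10.406 J

10.4 J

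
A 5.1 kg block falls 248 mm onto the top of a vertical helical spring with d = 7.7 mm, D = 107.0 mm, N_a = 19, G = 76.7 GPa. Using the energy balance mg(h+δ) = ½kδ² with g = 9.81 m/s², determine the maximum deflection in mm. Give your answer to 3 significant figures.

170 mm

k = Gd⁴/(8D³N_a) = (76.7×10³)(7.7⁴)/(8·107.0³·19) = 1.448 N/mm
W = mg = 5.1 × 9.81 = 50.031 N
½kδ² − Wδ − Wh = 0 → δ = (W + √(W² + 2kWh))/k
δ = (50.031 + √(2503.1 + 35932.2))/1.448 = (50.031 + 196.05)/1.448 = 169.95 mm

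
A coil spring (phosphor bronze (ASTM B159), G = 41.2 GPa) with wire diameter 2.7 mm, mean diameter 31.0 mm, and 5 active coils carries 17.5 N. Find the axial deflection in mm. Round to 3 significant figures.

k = Gd⁴/(8D³N_a) = (41.2×10³)(2.7⁴)/(8·31.0³·5) = 1.8374 N/mm
δ = F/k = 17.5 / 1.8374 = 9.5243 mm

9.52 mm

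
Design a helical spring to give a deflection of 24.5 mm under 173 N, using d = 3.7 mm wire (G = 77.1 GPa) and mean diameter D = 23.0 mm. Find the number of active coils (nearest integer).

Required rate k = F/δ = 173/24.5 = 7.0612 N/mm
N_a = Gd⁴/(8D³k) = (77.1×10³ × 3.7⁴)/(8 × 23.0³ × 7.0612)
    = 1.44498e+07 / 687311 = 21.02 → 21 coils

21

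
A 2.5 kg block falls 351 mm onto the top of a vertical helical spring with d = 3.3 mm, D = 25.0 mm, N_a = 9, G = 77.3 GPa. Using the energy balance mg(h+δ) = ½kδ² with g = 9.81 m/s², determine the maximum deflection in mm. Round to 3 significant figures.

k = Gd⁴/(8D³N_a) = (77.3×10³)(3.3⁴)/(8·25.0³·9) = 8.1486 N/mm
W = mg = 2.5 × 9.81 = 24.525 N
½kδ² − Wδ − Wh = 0 → δ = (W + √(W² + 2kWh))/k
δ = (24.525 + √(601.48 + 140291))/8.1486 = (24.525 + 375.36)/8.1486 = 49.074 mm

49.1 mm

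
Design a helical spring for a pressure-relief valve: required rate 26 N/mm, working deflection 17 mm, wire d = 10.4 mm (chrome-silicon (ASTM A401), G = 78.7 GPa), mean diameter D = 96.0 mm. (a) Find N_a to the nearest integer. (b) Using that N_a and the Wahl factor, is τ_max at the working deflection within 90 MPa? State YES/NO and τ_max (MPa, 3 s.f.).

N_a = Gd⁴/(8D³k) = (78.7×10³)(10.4⁴)/(8·96.0³·26) = 5.003 → N_a = 5
Actual rate k = Gd⁴/(8D³·5) = 26.016 N/mm
Working load F = kδ = 26.016·17 = 442.27 N
C = 96.0/10.4 = 9.2308; K_W = (4C−1)/(4C−4)+0.615/C = 1.1577
τ_max = K_W·8FD/(πd³) = 1.1577·96.116 = 111.28 MPa
τ_max > 90 MPa → exceeds allowable

(a) 5 coils; (b) NO, τ_max = 111 MPa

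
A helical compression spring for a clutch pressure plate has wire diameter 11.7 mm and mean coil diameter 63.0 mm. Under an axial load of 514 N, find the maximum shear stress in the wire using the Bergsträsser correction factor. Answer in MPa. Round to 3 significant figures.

65.4 MPa

Spring index C = D/d = 63.0/11.7 = 5.3846
K_B = (4C+2)/(4C−3) = 23.538/18.538 = 1.2697
τ₀ = 8FD/(πd³) = 8·514·63.0/(π·11.7³) = 259056/5031.6 = 51.486 MPa
τ_max = K·τ₀ = 1.2697 × 51.486 = 65.372 MPa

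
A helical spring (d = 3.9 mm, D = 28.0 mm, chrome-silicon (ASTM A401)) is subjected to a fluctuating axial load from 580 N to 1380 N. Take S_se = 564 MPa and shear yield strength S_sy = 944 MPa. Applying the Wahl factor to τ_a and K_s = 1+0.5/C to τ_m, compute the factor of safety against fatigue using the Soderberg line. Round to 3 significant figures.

0.423

C = D/d = 28.0/3.9 = 7.1795; K_W = (4C−1)/(4C−4)+0.615/C = 1.2070; K_s = 1+0.5/C = 1.0696
F_a = (F_max−F_min)/2 = 400 N; F_m = (F_max+F_min)/2 = 980 N
τ_a = K_W·8F_aD/(πd³) = 1.2070 × 480.8 = 580.34 MPa
τ_m = K_s·8F_mD/(πd³) = 1.0696 × 1178 = 1260 MPa
Soderberg: 1/n_f = τ_a/S_se + τ_m/S_sy = 580.34/564 + 1260/944 = 1.02897 + 1.33474 = 2.3637
n_f = 1/2.3637 = 0.4231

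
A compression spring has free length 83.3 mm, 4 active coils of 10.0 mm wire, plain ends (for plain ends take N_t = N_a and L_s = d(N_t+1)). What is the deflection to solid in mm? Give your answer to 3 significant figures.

N_t = 4; L_s = 10.0·5 = 50 mm
δ_solid = L₀ − L_s = 83.3 − 50 = 33.3 mm

33.3 mm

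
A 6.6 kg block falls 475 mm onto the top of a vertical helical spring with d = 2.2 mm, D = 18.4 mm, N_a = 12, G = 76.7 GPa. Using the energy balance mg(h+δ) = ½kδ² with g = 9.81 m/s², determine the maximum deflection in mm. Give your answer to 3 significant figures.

k = Gd⁴/(8D³N_a) = (76.7×10³)(2.2⁴)/(8·18.4³·12) = 3.0044 N/mm
W = mg = 6.6 × 9.81 = 64.746 N
½kδ² − Wδ − Wh = 0 → δ = (W + √(W² + 2kWh))/k
δ = (64.746 + √(4192 + 184798))/3.0044 = (64.746 + 434.73)/3.0044 = 166.25 mm

166 mm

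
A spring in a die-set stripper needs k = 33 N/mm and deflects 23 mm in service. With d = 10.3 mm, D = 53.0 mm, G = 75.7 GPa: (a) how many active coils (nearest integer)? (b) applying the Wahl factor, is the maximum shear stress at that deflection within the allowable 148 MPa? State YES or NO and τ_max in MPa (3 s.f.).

(a) 22 coils; (b) YES, τ_max = 120 MPa

N_a = Gd⁴/(8D³k) = (75.7×10³)(10.3⁴)/(8·53.0³·33) = 21.68 → N_a = 22
Actual rate k = Gd⁴/(8D³·22) = 32.517 N/mm
Working load F = kδ = 32.517·23 = 747.88 N
C = 53.0/10.3 = 5.1456; K_W = (4C−1)/(4C−4)+0.615/C = 1.3004
τ_max = K_W·8FD/(πd³) = 1.3004·92.371 = 120.12 MPa
τ_max ≤ 148 MPa → acceptable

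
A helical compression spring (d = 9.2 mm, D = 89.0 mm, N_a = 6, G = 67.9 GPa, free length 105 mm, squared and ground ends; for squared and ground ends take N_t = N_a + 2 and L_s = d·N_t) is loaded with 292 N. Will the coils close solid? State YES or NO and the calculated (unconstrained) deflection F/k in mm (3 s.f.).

NO, δ = 20.3 mm

k = Gd⁴/(8D³N_a) = (67.9×10³)(9.2⁴)/(8·89.0³·6) = 14.375 N/mm
N_t = 8; L_s = 9.2·8 = 73.6 mm; δ_solid = L₀ − L_s = 105 − 73.6 = 31.4 mm
δ = F/k = 292/14.375 = 20.313 mm
δ < δ_solid → spring does not go solid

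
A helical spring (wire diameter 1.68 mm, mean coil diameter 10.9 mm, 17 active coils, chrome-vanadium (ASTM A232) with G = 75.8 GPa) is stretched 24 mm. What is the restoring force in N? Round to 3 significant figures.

k = Gd⁴/(8D³N_a) = (75.8×10³)(1.68⁴)/(8·10.9³·17) = 3.4284 N/mm
F = k·δ = 3.4284 × 24 = 82.281 N

82.3 N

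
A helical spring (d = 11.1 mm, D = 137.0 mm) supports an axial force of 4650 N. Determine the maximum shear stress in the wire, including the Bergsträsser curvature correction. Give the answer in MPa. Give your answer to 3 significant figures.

Spring index C = D/d = 137.0/11.1 = 12.3423
K_B = (4C+2)/(4C−3) = 51.369/46.369 = 1.1078
τ₀ = 8FD/(πd³) = 8·4650·137.0/(π·11.1³) = 5.0964e+06/4296.5 = 1186.2 MPa
τ_max = K·τ₀ = 1.1078 × 1186.2 = 1314.1 MPa

1310 MPa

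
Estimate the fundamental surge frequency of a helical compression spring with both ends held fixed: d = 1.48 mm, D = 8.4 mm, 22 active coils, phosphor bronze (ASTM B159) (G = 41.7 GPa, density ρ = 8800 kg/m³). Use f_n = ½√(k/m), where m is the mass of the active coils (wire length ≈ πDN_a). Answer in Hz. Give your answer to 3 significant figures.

234 Hz

k = Gd⁴/(8D³N_a) = (41.7×10³)(1.48⁴)/(8·8.4³·22) = 1.9179 N/mm = 1917.9 N/m
Wire length L = πDN_a = π·8.4·22 = 580.57 mm
m = ρ·(πd²/4)·L = 8800 × 1.7203×10⁻⁶ m² × 0.58057 m = 0.0087892 kg
f_n = ½√(k/m) = 0.5·√(1917.9/0.0087892) = 0.5·√(2.1821e+05) = 233.57 Hz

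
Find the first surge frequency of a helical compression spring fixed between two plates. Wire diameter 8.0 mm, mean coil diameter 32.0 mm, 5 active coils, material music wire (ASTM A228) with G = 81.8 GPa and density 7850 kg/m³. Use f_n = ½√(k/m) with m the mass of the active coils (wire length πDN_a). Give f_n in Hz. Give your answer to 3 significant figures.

k = Gd⁴/(8D³N_a) = (81.8×10³)(8.0⁴)/(8·32.0³·5) = 255.62 N/mm = 2.5562e+05 N/m
Wire length L = πDN_a = π·32.0·5 = 502.65 mm
m = ρ·(πd²/4)·L = 7850 × 50.265×10⁻⁶ m² × 0.50265 m = 0.19834 kg
f_n = ½√(k/m) = 0.5·√(2.5562e+05/0.19834) = 0.5·√(1.2888e+06) = 567.63 Hz

568 Hz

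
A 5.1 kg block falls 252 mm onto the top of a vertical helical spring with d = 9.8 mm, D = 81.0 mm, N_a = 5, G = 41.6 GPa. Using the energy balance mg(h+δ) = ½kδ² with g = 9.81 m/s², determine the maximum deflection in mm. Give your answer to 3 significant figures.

k = Gd⁴/(8D³N_a) = (41.6×10³)(9.8⁴)/(8·81.0³·5) = 18.05 N/mm
W = mg = 5.1 × 9.81 = 50.031 N
½kδ² − Wδ − Wh = 0 → δ = (W + √(W² + 2kWh))/k
δ = (50.031 + √(2503.1 + 455148))/18.05 = (50.031 + 676.5)/18.05 = 40.25 mm

40.3 mm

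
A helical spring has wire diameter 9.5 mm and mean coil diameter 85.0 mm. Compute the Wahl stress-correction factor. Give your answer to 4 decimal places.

C = D/d = 85.0/9.5 = 8.9474
K_W = (4C−1)/(4C−4) + 0.615/C = 34.789/31.789 + 0.0687 = 1.1631

1.1631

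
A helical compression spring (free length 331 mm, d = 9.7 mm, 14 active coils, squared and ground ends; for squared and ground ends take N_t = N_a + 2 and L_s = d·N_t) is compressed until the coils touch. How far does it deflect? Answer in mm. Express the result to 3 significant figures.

N_t = 16; L_s = 9.7·16 = 155.2 mm
δ_solid = L₀ − L_s = 331 − 155.2 = 175.8 mm

176 mm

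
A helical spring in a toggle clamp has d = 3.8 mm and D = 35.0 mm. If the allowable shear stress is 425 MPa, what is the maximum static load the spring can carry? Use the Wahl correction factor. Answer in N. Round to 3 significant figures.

C = D/d = 35.0/3.8 = 9.2105
K_W = (4C−1)/(4C−4) + 0.615/C = 35.842/32.842 + 0.0668 = 1.1581
τ_max = K·8FD/(πd³) → F_max = τ_allow·πd³/(8DK)
F_max = 425·π·3.8³/(8·35.0·1.1581) = 73264/324.27 = 225.93 N

226 N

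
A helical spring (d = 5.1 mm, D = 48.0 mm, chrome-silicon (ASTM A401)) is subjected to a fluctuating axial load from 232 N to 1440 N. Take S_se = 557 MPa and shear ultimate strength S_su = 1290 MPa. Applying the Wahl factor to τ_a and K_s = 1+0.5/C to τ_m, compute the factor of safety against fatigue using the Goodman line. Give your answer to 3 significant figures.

C = D/d = 48.0/5.1 = 9.4118; K_W = (4C−1)/(4C−4)+0.615/C = 1.1545; K_s = 1+0.5/C = 1.0531
F_a = (F_max−F_min)/2 = 604 N; F_m = (F_max+F_min)/2 = 836 N
τ_a = K_W·8F_aD/(πd³) = 1.1545 × 556.55 = 642.54 MPa
τ_m = K_s·8F_mD/(πd³) = 1.0531 × 770.33 = 811.25 MPa
Goodman: 1/n_f = τ_a/S_se + τ_m/S_su = 642.54/557 + 811.25/1290 = 1.15358 + 0.62888 = 1.7825
n_f = 1/1.7825 = 0.561

0.561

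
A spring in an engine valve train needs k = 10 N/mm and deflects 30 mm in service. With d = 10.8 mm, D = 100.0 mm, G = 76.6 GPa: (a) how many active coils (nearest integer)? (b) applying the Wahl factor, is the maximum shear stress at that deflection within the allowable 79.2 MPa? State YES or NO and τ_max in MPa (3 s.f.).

(a) 13 coils; (b) YES, τ_max = 70.3 MPa

N_a = Gd⁴/(8D³k) = (76.6×10³)(10.8⁴)/(8·100.0³·10) = 13.03 → N_a = 13
Actual rate k = Gd⁴/(8D³·13) = 10.021 N/mm
Working load F = kδ = 10.021·30 = 300.62 N
C = 100.0/10.8 = 9.2593; K_W = (4C−1)/(4C−4)+0.615/C = 1.1572
τ_max = K_W·8FD/(πd³) = 1.1572·60.769 = 70.323 MPa
τ_max ≤ 79.2 MPa → acceptable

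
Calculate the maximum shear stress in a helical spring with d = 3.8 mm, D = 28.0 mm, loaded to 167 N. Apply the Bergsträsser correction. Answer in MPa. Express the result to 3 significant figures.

Spring index C = D/d = 28.0/3.8 = 7.3684
K_B = (4C+2)/(4C−3) = 31.474/26.474 = 1.1889
τ₀ = 8FD/(πd³) = 8·167·28.0/(π·3.8³) = 37408/172.39 = 217 MPa
τ_max = K·τ₀ = 1.1889 × 217 = 257.99 MPa

258 MPa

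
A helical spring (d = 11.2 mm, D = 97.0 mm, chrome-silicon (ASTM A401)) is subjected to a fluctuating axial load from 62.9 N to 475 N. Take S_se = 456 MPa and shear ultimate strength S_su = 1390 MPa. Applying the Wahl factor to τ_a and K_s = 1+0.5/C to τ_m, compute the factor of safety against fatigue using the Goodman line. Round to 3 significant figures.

C = D/d = 97.0/11.2 = 8.6607; K_W = (4C−1)/(4C−4)+0.615/C = 1.1689; K_s = 1+0.5/C = 1.0577
F_a = (F_max−F_min)/2 = 206.05 N; F_m = (F_max+F_min)/2 = 268.95 N
τ_a = K_W·8F_aD/(πd³) = 1.1689 × 36.227 = 42.346 MPa
τ_m = K_s·8F_mD/(πd³) = 1.0577 × 47.286 = 50.016 MPa
Goodman: 1/n_f = τ_a/S_se + τ_m/S_su = 42.346/456 + 50.016/1390 = 0.09286 + 0.03598 = 0.12885
n_f = 1/0.12885 = 7.761

7.76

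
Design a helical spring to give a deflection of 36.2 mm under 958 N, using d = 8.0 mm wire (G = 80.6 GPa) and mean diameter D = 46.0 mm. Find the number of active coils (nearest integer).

16

Required rate k = F/δ = 958/36.2 = 26.464 N/mm
N_a = Gd⁴/(8D³k) = (80.6×10³ × 8.0⁴)/(8 × 46.0³ × 26.464)
    = 3.30138e+08 / 2.06073e+07 = 16.02 → 16 coils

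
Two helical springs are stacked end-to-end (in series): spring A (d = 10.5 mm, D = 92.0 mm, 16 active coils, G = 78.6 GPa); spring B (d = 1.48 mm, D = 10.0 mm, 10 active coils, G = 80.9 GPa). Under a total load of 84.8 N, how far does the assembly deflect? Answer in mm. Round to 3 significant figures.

26.3 mm

k_A = Gd⁴/(8D³N_a) = (78.6×10³)(10.5⁴)/(8·92.0³·16) = 9.5853 N/mm
k_B = Gd⁴/(8D³N_a) = (80.9×10³)(1.48⁴)/(8·10.0³·10) = 4.8518 N/mm
Series: 1/k_eq = 1/9.5853 + 1/4.8518 = 0.31043; k_eq = 3.2213 N/mm
δ = F/k_eq = 84.8/3.2213 = 26.325 mm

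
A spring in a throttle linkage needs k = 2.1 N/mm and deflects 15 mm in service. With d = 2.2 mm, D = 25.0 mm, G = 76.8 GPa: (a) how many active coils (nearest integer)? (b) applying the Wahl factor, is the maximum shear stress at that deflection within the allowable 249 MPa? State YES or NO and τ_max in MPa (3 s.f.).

N_a = Gd⁴/(8D³k) = (76.8×10³)(2.2⁴)/(8·25.0³·2.1) = 6.854 → N_a = 7
Actual rate k = Gd⁴/(8D³·7) = 2.0561 N/mm
Working load F = kδ = 2.0561·15 = 30.841 N
C = 25.0/2.2 = 11.3636; K_W = (4C−1)/(4C−4)+0.615/C = 1.1265
τ_max = K_W·8FD/(πd³) = 1.1265·184.39 = 207.72 MPa
τ_max ≤ 249 MPa → acceptable

(a) 7 coils; (b) YES, τ_max = 208 MPa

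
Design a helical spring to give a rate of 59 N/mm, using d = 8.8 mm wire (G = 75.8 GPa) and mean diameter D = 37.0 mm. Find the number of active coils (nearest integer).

19

N_a = Gd⁴/(8D³k) = (75.8×10³ × 8.8⁴)/(8 × 37.0³ × 59)
    = 4.54569e+08 / 2.39082e+07 = 19.01 → 19 coils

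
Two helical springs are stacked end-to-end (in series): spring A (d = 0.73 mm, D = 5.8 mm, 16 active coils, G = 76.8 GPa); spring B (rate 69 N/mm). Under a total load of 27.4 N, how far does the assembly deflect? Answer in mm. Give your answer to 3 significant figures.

31.8 mm

k_A = Gd⁴/(8D³N_a) = (76.8×10³)(0.73⁴)/(8·5.8³·16) = 0.87329 N/mm
Series: 1/k_eq = 1/0.87329 + 1/69 = 1.1596; k_eq = 0.86238 N/mm
δ = F/k_eq = 27.4/0.86238 = 31.773 mm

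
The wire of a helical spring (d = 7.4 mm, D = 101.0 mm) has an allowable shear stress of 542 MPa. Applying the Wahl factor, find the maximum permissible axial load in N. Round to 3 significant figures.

C = D/d = 101.0/7.4 = 13.6486
K_W = (4C−1)/(4C−4) + 0.615/C = 53.595/50.595 + 0.0451 = 1.1044
τ_max = K·8FD/(πd³) → F_max = τ_allow·πd³/(8DK)
F_max = 542·π·7.4³/(8·101.0·1.1044) = 6.8999e+05/892.32 = 773.26 N

773 N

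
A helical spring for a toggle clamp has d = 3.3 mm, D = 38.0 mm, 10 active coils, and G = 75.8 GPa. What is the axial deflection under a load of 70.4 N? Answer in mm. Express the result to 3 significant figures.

34.4 mm

k = Gd⁴/(8D³N_a) = (75.8×10³)(3.3⁴)/(8·38.0³·10) = 2.0478 N/mm
δ = F/k = 70.4 / 2.0478 = 34.379 mm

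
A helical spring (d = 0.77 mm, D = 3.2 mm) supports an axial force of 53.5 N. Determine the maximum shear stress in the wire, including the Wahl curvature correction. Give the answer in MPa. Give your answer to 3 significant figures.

1320 MPa

Spring index C = D/d = 3.2/0.77 = 4.1558
K_W = (4C−1)/(4C−4) + 0.615/C = 15.623/12.623 + 0.1480 = 1.3856
τ₀ = 8FD/(πd³) = 8·53.5·3.2/(π·0.77³) = 1369.6/1.4342 = 954.93 MPa
τ_max = K·τ₀ = 1.3856 × 954.93 = 1323.2 MPa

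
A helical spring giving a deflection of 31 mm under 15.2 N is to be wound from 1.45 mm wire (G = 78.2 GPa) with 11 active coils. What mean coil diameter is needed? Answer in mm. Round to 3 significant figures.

20.0 mm

Required rate k = F/δ = 15.2/31 = 0.49032 N/mm
D = (Gd⁴/(8N_a·k))^(1/3) = (78.2×10³·1.45⁴/(8·11·0.49032))^(1/3)
  = (8011.51)^(1/3) = 20.0096 mm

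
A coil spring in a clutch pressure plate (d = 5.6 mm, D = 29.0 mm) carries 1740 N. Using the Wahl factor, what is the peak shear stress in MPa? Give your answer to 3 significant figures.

Spring index C = D/d = 29.0/5.6 = 5.1786
K_W = (4C−1)/(4C−4) + 0.615/C = 19.714/16.714 + 0.1188 = 1.2982
τ₀ = 8FD/(πd³) = 8·1740·29.0/(π·5.6³) = 403680/551.71 = 731.68 MPa
τ_max = K·τ₀ = 1.2982 × 731.68 = 949.91 MPa

950 MPa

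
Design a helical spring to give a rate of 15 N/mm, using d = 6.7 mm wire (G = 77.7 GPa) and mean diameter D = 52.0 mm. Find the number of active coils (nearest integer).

N_a = Gd⁴/(8D³k) = (77.7×10³ × 6.7⁴)/(8 × 52.0³ × 15)
    = 1.56574e+08 / 1.6873e+07 = 9.28 → 9 coils

9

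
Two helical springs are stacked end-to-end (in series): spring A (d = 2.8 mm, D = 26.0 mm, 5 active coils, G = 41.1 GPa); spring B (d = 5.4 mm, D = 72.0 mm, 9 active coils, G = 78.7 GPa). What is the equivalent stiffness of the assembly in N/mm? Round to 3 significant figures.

1.47 N/mm

k_A = Gd⁴/(8D³N_a) = (41.1×10³)(2.8⁴)/(8·26.0³·5) = 3.5933 N/mm
k_B = Gd⁴/(8D³N_a) = (78.7×10³)(5.4⁴)/(8·72.0³·9) = 2.4901 N/mm
Series: 1/k_eq = 1/3.5933 + 1/2.4901 = 0.67988; k_eq = 1.4708 N/mm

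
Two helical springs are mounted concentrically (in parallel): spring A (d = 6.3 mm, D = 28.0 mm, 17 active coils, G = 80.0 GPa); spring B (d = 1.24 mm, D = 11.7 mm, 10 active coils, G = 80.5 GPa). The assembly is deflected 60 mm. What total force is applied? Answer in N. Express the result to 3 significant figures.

k_A = Gd⁴/(8D³N_a) = (80.0×10³)(6.3⁴)/(8·28.0³·17) = 42.212 N/mm
k_B = Gd⁴/(8D³N_a) = (80.5×10³)(1.24⁴)/(8·11.7³·10) = 1.4854 N/mm
Parallel: k_eq = 42.212 + 1.4854 = 43.698 N/mm
F = k_eq·δ = 43.698·60 = 2621.9 N

2620 N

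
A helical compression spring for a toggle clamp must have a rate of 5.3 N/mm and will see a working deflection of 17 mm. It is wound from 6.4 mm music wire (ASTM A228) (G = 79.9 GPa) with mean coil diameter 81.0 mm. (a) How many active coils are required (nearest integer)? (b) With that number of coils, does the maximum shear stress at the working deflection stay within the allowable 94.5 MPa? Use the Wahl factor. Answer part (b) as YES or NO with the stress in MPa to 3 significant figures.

N_a = Gd⁴/(8D³k) = (79.9×10³)(6.4⁴)/(8·81.0³·5.3) = 5.949 → N_a = 6
Actual rate k = Gd⁴/(8D³·6) = 5.255 N/mm
Working load F = kδ = 5.255·17 = 89.335 N
C = 81.0/6.4 = 12.6562; K_W = (4C−1)/(4C−4)+0.615/C = 1.1129
τ_max = K_W·8FD/(πd³) = 1.1129·70.292 = 78.23 MPa
τ_max ≤ 94.5 MPa → acceptable

(a) 6 coils; (b) YES, τ_max = 78.2 MPa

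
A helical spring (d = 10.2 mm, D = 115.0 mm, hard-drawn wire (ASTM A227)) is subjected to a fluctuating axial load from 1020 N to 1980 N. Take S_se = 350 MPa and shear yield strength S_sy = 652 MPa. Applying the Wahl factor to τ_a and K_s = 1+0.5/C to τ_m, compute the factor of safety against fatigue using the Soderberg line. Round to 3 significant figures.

C = D/d = 115.0/10.2 = 11.2745; K_W = (4C−1)/(4C−4)+0.615/C = 1.1275; K_s = 1+0.5/C = 1.0443
F_a = (F_max−F_min)/2 = 480 N; F_m = (F_max+F_min)/2 = 1500 N
τ_a = K_W·8F_aD/(πd³) = 1.1275 × 132.46 = 149.35 MPa
τ_m = K_s·8F_mD/(πd³) = 1.0443 × 413.93 = 432.29 MPa
Soderberg: 1/n_f = τ_a/S_se + τ_m/S_sy = 149.35/350 + 432.29/652 = 0.42672 + 0.66302 = 1.0897
n_f = 1/1.0897 = 0.9176

0.918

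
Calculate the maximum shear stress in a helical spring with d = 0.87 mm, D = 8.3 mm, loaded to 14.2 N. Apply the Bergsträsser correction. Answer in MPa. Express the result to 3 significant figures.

Spring index C = D/d = 8.3/0.87 = 9.5402
K_B = (4C+2)/(4C−3) = 40.161/35.161 = 1.1422
τ₀ = 8FD/(πd³) = 8·14.2·8.3/(π·0.87³) = 942.88/2.0687 = 455.77 MPa
τ_max = K·τ₀ = 1.1422 × 455.77 = 520.59 MPa

521 MPa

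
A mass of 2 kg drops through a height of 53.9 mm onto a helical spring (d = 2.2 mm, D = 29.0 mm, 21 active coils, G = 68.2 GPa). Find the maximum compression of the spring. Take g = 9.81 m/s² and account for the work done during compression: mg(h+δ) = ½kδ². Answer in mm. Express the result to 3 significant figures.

k = Gd⁴/(8D³N_a) = (68.2×10³)(2.2⁴)/(8·29.0³·21) = 0.38992 N/mm
W = mg = 2 × 9.81 = 19.62 N
½kδ² − Wδ − Wh = 0 → δ = (W + √(W² + 2kWh))/k
δ = (19.62 + √(384.94 + 824.688))/0.38992 = (19.62 + 34.78)/0.38992 = 139.52 mm

140 mm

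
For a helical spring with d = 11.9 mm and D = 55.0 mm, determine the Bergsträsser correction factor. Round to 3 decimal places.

1.323

C = D/d = 55.0/11.9 = 4.6218
K_B = (4C+2)/(4C−3) = 20.487/15.487 = 1.3228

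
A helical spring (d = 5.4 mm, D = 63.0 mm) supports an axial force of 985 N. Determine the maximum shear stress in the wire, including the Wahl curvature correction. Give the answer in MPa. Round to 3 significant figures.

1130 MPa

Spring index C = D/d = 63.0/5.4 = 11.6667
K_W = (4C−1)/(4C−4) + 0.615/C = 45.667/42.667 + 0.0527 = 1.1230
τ₀ = 8FD/(πd³) = 8·985·63.0/(π·5.4³) = 496440/494.69 = 1003.5 MPa
τ_max = K·τ₀ = 1.1230 × 1003.5 = 1127 MPa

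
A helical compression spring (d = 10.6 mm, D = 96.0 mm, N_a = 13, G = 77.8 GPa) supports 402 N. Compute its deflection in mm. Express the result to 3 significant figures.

37.7 mm

k = Gd⁴/(8D³N_a) = (77.8×10³)(10.6⁴)/(8·96.0³·13) = 10.675 N/mm
δ = F/k = 402 / 10.675 = 37.659 mm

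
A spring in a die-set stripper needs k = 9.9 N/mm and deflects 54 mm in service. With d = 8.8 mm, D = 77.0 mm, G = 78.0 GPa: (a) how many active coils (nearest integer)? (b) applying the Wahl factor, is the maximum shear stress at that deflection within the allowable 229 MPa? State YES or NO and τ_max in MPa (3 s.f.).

N_a = Gd⁴/(8D³k) = (78.0×10³)(8.8⁴)/(8·77.0³·9.9) = 12.94 → N_a = 13
Actual rate k = Gd⁴/(8D³·13) = 9.8519 N/mm
Working load F = kδ = 9.8519·54 = 532 N
C = 77.0/8.8 = 8.7500; K_W = (4C−1)/(4C−4)+0.615/C = 1.1671
τ_max = K_W·8FD/(πd³) = 1.1671·153.07 = 178.64 MPa
τ_max ≤ 229 MPa → acceptable

(a) 13 coils; (b) YES, τ_max = 179 MPa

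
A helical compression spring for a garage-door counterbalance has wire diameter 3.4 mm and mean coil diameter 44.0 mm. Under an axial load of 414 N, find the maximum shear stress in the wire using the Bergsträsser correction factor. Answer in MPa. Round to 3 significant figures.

Spring index C = D/d = 44.0/3.4 = 12.9412
K_B = (4C+2)/(4C−3) = 53.765/48.765 = 1.1025
τ₀ = 8FD/(πd³) = 8·414·44.0/(π·3.4³) = 145728/123.48 = 1180.2 MPa
τ_max = K·τ₀ = 1.1025 × 1180.2 = 1301.2 MPa

1300 MPa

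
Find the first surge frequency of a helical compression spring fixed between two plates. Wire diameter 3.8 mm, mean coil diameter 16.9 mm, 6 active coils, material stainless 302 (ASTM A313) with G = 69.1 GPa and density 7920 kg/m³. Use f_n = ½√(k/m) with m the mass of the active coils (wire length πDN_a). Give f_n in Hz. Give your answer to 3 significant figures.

737 Hz

k = Gd⁴/(8D³N_a) = (69.1×10³)(3.8⁴)/(8·16.9³·6) = 62.189 N/mm = 62189 N/m
Wire length L = πDN_a = π·16.9·6 = 318.56 mm
m = ρ·(πd²/4)·L = 7920 × 11.341×10⁻⁶ m² × 0.31856 m = 0.028613 kg
f_n = ½√(k/m) = 0.5·√(62189/0.028613) = 0.5·√(2.1734e+06) = 737.12 Hz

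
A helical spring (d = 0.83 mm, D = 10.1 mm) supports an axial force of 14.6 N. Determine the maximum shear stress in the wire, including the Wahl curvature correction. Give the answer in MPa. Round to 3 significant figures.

Spring index C = D/d = 10.1/0.83 = 12.1687
K_W = (4C−1)/(4C−4) + 0.615/C = 47.675/44.675 + 0.0505 = 1.1177
τ₀ = 8FD/(πd³) = 8·14.6·10.1/(π·0.83³) = 1179.68/1.7963 = 656.72 MPa
τ_max = K·τ₀ = 1.1177 × 656.72 = 734.01 MPa

734 MPa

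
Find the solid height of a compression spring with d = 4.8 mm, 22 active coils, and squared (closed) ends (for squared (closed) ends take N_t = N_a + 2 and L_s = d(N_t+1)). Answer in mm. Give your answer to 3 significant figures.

squared (closed) ends: N_t = N_a + 2 = 22 + 2 = 24
L_s = d·(N_t+1) = 4.8 × 25 = 120 mm

120 mm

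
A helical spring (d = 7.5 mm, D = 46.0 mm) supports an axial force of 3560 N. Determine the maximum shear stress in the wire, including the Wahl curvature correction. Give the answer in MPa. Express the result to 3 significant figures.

1230 MPa

Spring index C = D/d = 46.0/7.5 = 6.1333
K_W = (4C−1)/(4C−4) + 0.615/C = 23.533/20.533 + 0.1003 = 1.2464
τ₀ = 8FD/(πd³) = 8·3560·46.0/(π·7.5³) = 1.31008e+06/1325.4 = 988.47 MPa
τ_max = K·τ₀ = 1.2464 × 988.47 = 1232 MPa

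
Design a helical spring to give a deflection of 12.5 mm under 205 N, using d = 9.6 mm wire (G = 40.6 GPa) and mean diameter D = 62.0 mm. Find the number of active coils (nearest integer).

Required rate k = F/δ = 205/12.5 = 16.4 N/mm
N_a = Gd⁴/(8D³k) = (40.6×10³ × 9.6⁴)/(8 × 62.0³ × 16.4)
    = 3.44835e+08 / 3.12686e+07 = 11.03 → 11 coils

11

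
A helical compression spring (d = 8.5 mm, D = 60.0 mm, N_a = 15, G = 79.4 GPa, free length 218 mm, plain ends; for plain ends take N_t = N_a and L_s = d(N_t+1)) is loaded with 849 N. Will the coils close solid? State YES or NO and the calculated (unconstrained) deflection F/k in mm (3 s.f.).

NO, δ = 53.1 mm

k = Gd⁴/(8D³N_a) = (79.4×10³)(8.5⁴)/(8·60.0³·15) = 15.99 N/mm
N_t = 15; L_s = 8.5·16 = 136 mm; δ_solid = L₀ − L_s = 218 − 136 = 82 mm
δ = F/k = 849/15.99 = 53.094 mm
δ < δ_solid → spring does not go solid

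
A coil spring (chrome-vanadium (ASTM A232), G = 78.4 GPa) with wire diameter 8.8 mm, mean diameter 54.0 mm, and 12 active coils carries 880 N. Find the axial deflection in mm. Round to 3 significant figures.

k = Gd⁴/(8D³N_a) = (78.4×10³)(8.8⁴)/(8·54.0³·12) = 31.102 N/mm
δ = F/k = 880 / 31.102 = 28.294 mm

28.3 mm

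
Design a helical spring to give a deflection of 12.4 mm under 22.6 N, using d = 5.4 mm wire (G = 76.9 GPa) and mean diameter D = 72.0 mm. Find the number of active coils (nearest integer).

12

Required rate k = F/δ = 22.6/12.4 = 1.8226 N/mm
N_a = Gd⁴/(8D³k) = (76.9×10³ × 5.4⁴)/(8 × 72.0³ × 1.8226)
    = 6.53885e+07 / 5.4422e+06 = 12.02 → 12 coils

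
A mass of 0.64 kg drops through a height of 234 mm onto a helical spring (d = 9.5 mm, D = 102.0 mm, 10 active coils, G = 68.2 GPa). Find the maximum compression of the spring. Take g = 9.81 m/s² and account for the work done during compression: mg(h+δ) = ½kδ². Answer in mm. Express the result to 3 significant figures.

k = Gd⁴/(8D³N_a) = (68.2×10³)(9.5⁴)/(8·102.0³·10) = 6.5432 N/mm
W = mg = 0.64 × 9.81 = 6.2784 N
½kδ² − Wδ − Wh = 0 → δ = (W + √(W² + 2kWh))/k
δ = (6.2784 + √(39.418 + 19225.7))/6.5432 = (6.2784 + 138.8)/6.5432 = 22.172 mm

22.2 mm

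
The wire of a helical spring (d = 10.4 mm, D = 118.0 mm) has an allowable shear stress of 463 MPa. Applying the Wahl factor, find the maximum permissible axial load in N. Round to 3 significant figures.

C = D/d = 118.0/10.4 = 11.3462
K_W = (4C−1)/(4C−4) + 0.615/C = 44.385/41.385 + 0.0542 = 1.1267
τ_max = K·8FD/(πd³) → F_max = τ_allow·πd³/(8DK)
F_max = 463·π·10.4³/(8·118.0·1.1267) = 1.6362e+06/1063.6 = 1538.3 N

1540 N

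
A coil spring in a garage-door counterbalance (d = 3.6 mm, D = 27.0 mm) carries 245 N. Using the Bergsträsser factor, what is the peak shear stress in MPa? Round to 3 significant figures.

428 MPa

Spring index C = D/d = 27.0/3.6 = 7.5000
K_B = (4C+2)/(4C−3) = 32.000/27.000 = 1.1852
τ₀ = 8FD/(πd³) = 8·245·27.0/(π·3.6³) = 52920/146.57 = 361.05 MPa
τ_max = K·τ₀ = 1.1852 × 361.05 = 427.91 MPa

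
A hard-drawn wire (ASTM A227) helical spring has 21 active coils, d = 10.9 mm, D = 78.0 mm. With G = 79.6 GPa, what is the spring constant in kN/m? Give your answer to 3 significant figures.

14.1 kN/m

k = Gd⁴/(8D³N_a) = (79.6×10³ × 10.9⁴) / (8 × 78.0³ × 21)
  = 1.12362e+09 / 7.97247e+07 = 14.094 N/mm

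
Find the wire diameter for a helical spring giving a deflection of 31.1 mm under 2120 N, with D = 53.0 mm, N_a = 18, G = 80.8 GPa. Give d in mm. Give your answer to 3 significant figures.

11.6 mm

Required rate k = F/δ = 2120/31.1 = 68.167 N/mm
d = (8D³N_a·k / G)^(1/4) = (8·53.0³·18·68.167 / (80.8×10³))^0.25
  = (18086)^0.25 = 11.5968 mm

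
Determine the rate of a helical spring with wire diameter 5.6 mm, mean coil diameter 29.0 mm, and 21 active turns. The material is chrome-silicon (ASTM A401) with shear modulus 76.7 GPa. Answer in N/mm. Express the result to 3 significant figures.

18.4 N/mm

k = Gd⁴/(8D³N_a) = (76.7×10³ × 5.6⁴) / (8 × 29.0³ × 21)
  = 7.54306e+07 / 4.09735e+06 = 18.41 N/mm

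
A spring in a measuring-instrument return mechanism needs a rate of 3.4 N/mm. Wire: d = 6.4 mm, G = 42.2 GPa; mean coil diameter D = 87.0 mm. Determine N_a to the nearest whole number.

N_a = Gd⁴/(8D³k) = (42.2×10³ × 6.4⁴)/(8 × 87.0³ × 3.4)
    = 7.07999e+07 / 1.79113e+07 = 3.953 → 4 coils

4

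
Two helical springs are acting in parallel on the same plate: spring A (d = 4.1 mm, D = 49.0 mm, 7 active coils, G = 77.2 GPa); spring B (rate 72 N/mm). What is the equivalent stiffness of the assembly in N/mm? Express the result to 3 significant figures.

k_A = Gd⁴/(8D³N_a) = (77.2×10³)(4.1⁴)/(8·49.0³·7) = 3.3111 N/mm
Parallel: k_eq = 3.3111 + 72 = 75.311 N/mm

75.3 N/mm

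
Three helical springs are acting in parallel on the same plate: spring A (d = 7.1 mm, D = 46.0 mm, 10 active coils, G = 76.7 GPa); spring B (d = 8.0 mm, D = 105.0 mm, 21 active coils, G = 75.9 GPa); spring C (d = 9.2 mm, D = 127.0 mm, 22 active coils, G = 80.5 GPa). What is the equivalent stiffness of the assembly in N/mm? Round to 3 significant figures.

k_A = Gd⁴/(8D³N_a) = (76.7×10³)(7.1⁴)/(8·46.0³·10) = 25.03 N/mm
k_B = Gd⁴/(8D³N_a) = (75.9×10³)(8.0⁴)/(8·105.0³·21) = 1.5985 N/mm
k_C = Gd⁴/(8D³N_a) = (80.5×10³)(9.2⁴)/(8·127.0³·22) = 1.5996 N/mm
Parallel: k_eq = 25.03 + 1.5985 + 1.5996 = 28.228 N/mm

28.2 N/mm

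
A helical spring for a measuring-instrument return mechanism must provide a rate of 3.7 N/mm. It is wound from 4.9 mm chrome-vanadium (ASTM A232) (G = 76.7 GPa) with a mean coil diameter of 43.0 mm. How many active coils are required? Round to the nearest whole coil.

N_a = Gd⁴/(8D³k) = (76.7×10³ × 4.9⁴)/(8 × 43.0³ × 3.7)
    = 4.4216e+07 / 2.35341e+06 = 18.79 → 19 coils

19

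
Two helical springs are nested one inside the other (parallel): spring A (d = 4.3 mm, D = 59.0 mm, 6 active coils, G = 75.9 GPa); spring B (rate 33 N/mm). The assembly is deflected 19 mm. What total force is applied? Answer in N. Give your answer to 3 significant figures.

677 N

k_A = Gd⁴/(8D³N_a) = (75.9×10³)(4.3⁴)/(8·59.0³·6) = 2.6322 N/mm
Parallel: k_eq = 2.6322 + 33 = 35.632 N/mm
F = k_eq·δ = 35.632·19 = 677.01 N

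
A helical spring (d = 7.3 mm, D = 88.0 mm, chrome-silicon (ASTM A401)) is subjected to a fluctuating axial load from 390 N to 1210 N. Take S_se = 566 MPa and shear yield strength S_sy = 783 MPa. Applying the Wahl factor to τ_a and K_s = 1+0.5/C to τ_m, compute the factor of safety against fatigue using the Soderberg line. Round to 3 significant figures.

0.926

C = D/d = 88.0/7.3 = 12.0548; K_W = (4C−1)/(4C−4)+0.615/C = 1.1189; K_s = 1+0.5/C = 1.0415
F_a = (F_max−F_min)/2 = 410 N; F_m = (F_max+F_min)/2 = 800 N
τ_a = K_W·8F_aD/(πd³) = 1.1189 × 236.18 = 264.25 MPa
τ_m = K_s·8F_mD/(πd³) = 1.0415 × 460.83 = 479.95 MPa
Soderberg: 1/n_f = τ_a/S_se + τ_m/S_sy = 264.25/566 + 479.95/783 = 0.46687 + 0.61296 = 1.0798
n_f = 1/1.0798 = 0.9261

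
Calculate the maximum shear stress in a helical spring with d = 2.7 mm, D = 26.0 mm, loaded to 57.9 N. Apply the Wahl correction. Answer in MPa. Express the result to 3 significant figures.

224 MPa

Spring index C = D/d = 26.0/2.7 = 9.6296
K_W = (4C−1)/(4C−4) + 0.615/C = 37.519/34.519 + 0.0639 = 1.1508
τ₀ = 8FD/(πd³) = 8·57.9·26.0/(π·2.7³) = 12043.2/61.836 = 194.76 MPa
τ_max = K·τ₀ = 1.1508 × 194.76 = 224.13 MPa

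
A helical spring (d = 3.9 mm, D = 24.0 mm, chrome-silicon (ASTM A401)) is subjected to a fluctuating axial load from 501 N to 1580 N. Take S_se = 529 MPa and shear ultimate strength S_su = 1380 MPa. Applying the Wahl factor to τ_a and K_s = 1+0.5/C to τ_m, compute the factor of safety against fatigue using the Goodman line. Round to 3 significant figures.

C = D/d = 24.0/3.9 = 6.1538; K_W = (4C−1)/(4C−4)+0.615/C = 1.2455; K_s = 1+0.5/C = 1.0813
F_a = (F_max−F_min)/2 = 539.5 N; F_m = (F_max+F_min)/2 = 1040.5 N
τ_a = K_W·8F_aD/(πd³) = 1.2455 × 555.84 = 692.28 MPa
τ_m = K_s·8F_mD/(πd³) = 1.0813 × 1072 = 1159.1 MPa
Goodman: 1/n_f = τ_a/S_se + τ_m/S_su = 692.28/529 + 1159.1/1380 = 1.30865 + 0.83994 = 2.1486
n_f = 1/2.1486 = 0.4654

0.465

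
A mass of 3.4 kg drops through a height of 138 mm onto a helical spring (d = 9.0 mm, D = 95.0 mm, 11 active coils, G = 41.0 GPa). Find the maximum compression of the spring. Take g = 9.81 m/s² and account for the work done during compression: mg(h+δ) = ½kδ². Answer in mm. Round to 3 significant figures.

61.0 mm

k = Gd⁴/(8D³N_a) = (41.0×10³)(9.0⁴)/(8·95.0³·11) = 3.5653 N/mm
W = mg = 3.4 × 9.81 = 33.354 N
½kδ² − Wδ − Wh = 0 → δ = (W + √(W² + 2kWh))/k
δ = (33.354 + √(1112.5 + 32821.4))/3.5653 = (33.354 + 184.21)/3.5653 = 61.022 mm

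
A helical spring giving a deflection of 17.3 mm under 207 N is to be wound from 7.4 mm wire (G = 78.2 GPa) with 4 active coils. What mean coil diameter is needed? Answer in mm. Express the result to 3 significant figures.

84.9 mm

Required rate k = F/δ = 207/17.3 = 11.965 N/mm
D = (Gd⁴/(8N_a·k))^(1/3) = (78.2×10³·7.4⁴/(8·4·11.965))^(1/3)
  = (612434)^(1/3) = 84.9219 mm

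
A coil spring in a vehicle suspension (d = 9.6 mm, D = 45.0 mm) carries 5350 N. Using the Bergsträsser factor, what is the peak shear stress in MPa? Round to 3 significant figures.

Spring index C = D/d = 45.0/9.6 = 4.6875
K_B = (4C+2)/(4C−3) = 20.750/15.750 = 1.3175
τ₀ = 8FD/(πd³) = 8·5350·45.0/(π·9.6³) = 1.926e+06/2779.5 = 692.94 MPa
τ_max = K·τ₀ = 1.3175 × 692.94 = 912.91 MPa

913 MPa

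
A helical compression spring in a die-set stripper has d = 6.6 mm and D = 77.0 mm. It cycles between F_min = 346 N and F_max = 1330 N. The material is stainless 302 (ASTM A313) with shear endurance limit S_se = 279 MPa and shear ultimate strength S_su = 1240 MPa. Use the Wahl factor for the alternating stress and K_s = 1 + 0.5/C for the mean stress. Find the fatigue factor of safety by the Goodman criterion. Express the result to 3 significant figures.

0.546

C = D/d = 77.0/6.6 = 11.6667; K_W = (4C−1)/(4C−4)+0.615/C = 1.1230; K_s = 1+0.5/C = 1.0429
F_a = (F_max−F_min)/2 = 492 N; F_m = (F_max+F_min)/2 = 838 N
τ_a = K_W·8F_aD/(πd³) = 1.1230 × 335.56 = 376.84 MPa
τ_m = K_s·8F_mD/(πd³) = 1.0429 × 571.54 = 596.03 MPa
Goodman: 1/n_f = τ_a/S_se + τ_m/S_su = 376.84/279 + 596.03/1240 = 1.35067 + 0.48067 = 1.8313
n_f = 1/1.8313 = 0.546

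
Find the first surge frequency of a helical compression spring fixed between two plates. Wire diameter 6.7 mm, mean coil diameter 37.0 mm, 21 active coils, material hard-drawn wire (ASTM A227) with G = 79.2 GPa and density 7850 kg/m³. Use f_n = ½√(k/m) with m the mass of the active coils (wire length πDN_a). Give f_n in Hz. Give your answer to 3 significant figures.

k = Gd⁴/(8D³N_a) = (79.2×10³)(6.7⁴)/(8·37.0³·21) = 18.755 N/mm = 18755 N/m
Wire length L = πDN_a = π·37.0·21 = 2441 mm
m = ρ·(πd²/4)·L = 7850 × 35.257×10⁻⁶ m² × 2.441 m = 0.67559 kg
f_n = ½√(k/m) = 0.5·√(18755/0.67559) = 0.5·√(27761) = 83.308 Hz

83.3 Hz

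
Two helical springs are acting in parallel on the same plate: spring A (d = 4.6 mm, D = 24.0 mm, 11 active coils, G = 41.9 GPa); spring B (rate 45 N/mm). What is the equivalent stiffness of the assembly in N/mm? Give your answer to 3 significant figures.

k_A = Gd⁴/(8D³N_a) = (41.9×10³)(4.6⁴)/(8·24.0³·11) = 15.422 N/mm
Parallel: k_eq = 15.422 + 45 = 60.422 N/mm

60.4 N/mm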